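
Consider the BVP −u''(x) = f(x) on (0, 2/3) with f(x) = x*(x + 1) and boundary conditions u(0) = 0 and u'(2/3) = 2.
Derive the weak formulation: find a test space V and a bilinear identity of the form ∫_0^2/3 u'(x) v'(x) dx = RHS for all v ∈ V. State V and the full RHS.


V = {v ∈ H^1(0, 2/3) : v(0) = 0} (test functions vanish at x = 0 where u is specified); weak form: ∫_0^2/3 u'v' dx = ∫_0^2/3 (x*(x + 1)) v dx + 2·v(2/3) for all v ∈ V.

Multiply both sides by a test function v and integrate from 0 to 2/3:
  ∫_0^2/3 −u''(x) v(x) dx = ∫_0^2/3 f(x) v(x) dx.
Integrate the LHS by parts once:
  ∫_0^2/3 −u'' v dx = −[u'(x) v(x)]_0^2/3 + ∫_0^2/3 u'(x) v'(x) dx.
Thus ∫_0^2/3 u'(x) v'(x) dx = ∫_0^2/3 f(x) v(x) dx + [u'(x) v(x)]_0^2/3.
Choose V so that boundary terms are either known or forced to vanish.
Mixed BC: u(0) = 0 (Dirichlet) and u'(2/3) = 2 (Neumann). Define V = {v ∈ H^1(0, 2/3) : v(0) = 0}. Then [u' v]_0^2/3 = u'(2/3)·v(2/3) − u'(0)·0 = 2·v(2/3).
Weak formulation: find u (satisfying any essential BC) such that ∫_0^2/3 u'(x) v'(x) dx = ∫_0^2/3 f v dx + 2·v(2/3) for all v ∈ V (Dirichlet at 0 absorbed into V; Neumann datum at x = 2/3 contributes the boundary term).
Substituting f(x) = x*(x + 1), the right-hand side is ∫_0^2/3 (x*(x + 1)) v dx + 2·v(2/3).


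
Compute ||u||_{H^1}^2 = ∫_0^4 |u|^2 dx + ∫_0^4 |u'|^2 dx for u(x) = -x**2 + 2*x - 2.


||u||_{H^1}^2 = 544/5

The H^1 norm (squared) on an interval (0, L) is
  ||u||_{H^1}^2 = ∫_0^L u(x)^2 dx + ∫_0^L u'(x)^2 dx.
Compute u'(x) = 2 - 2*x.
Then u(x)^2 = x**4 - 4*x**3 + 8*x**2 - 8*x + 4 and u'(x)^2 = 4*x**2 - 8*x + 4.
Integrate each monomial from 0 to 4 using ∫_0^4 c·x^n dx = c·4^(n+1)/(n+1):
  ∫_0^4 u(x)^2 dx = ∫_0^4 (x^4 - 4*x^3 + 8*x^2 - 8*x + 4) dx. Term by term:
    ∫_0^4 x^4 dx = 1024/5;  ∫_0^4 -4*x^3 dx = -256;  ∫_0^4 8*x^2 dx = 512/3;
    ∫_0^4 -8*x dx = -64;  ∫_0^4 4 dx = 16.
  Sum: 1024/5 − 256 + 512/3 − 64 + 16 = 1072/15.
  ∫_0^4 u'(x)^2 dx = ∫_0^4 (4*x^2 - 8*x + 4) dx. Term by term:
    ∫_0^4 4*x^2 dx = 256/3;  ∫_0^4 -8*x dx = -64;  ∫_0^4 4 dx = 16.
  Sum: 256/3 − 64 + 16 = 112/3.
Adding: ||u||_{H^1}^2 = 1072/15 + 112/3 = 544/5.


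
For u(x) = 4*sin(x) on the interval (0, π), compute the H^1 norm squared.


||u||_{H^1(0,π)}^2 = 16*π

u'(x) = 4*cos(x).
Expand u² and (u')² and integrate term by term on (0, π), using: for integers n ≥ 1, ∫_0^π sin²(nx) dx = ∫_0^π cos²(nx) dx = π/2; for n ≠ n', ∫_0^π sin(nx)sin(n'x) dx = ∫_0^π cos(nx)cos(n'x) dx = 0; and by product-to-sum, ∫_0^π sin(nx)cos(n'x) dx = ½∫_0^π [sin((n+n')x) + sin((n−n')x)] dx, which is 0 when n+n' is even and 2n/(n²−n'²) when n+n' is odd (it need not vanish on (0, π)).
  u² squared terms: (4)²·∫sin(x)² dx = 16·π/2 = 8*π.
  So ∫_0^π u² dx = 8*π.
  (u')² squared terms: (4)²·∫cos(x)² dx = 16·π/2 = 8*π.
  So ∫_0^π (u')² dx = 8*π.
||u||_{H^1}^2 = (8*π) + (8*π) = 16*π.


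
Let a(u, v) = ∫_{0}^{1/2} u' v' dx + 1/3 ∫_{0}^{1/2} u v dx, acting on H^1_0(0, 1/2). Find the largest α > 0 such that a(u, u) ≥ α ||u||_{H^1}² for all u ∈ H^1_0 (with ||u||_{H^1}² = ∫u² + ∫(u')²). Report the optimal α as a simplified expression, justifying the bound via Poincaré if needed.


α = (1 + 12*π^2)/(3*(1 + 4*π^2))

Coercivity of a(·,·) on H^1_0(0, 1/2) means a(u, u) ≥ α ||u||_{H^1}² for every u ∈ H^1_0.
The interval has length L = 1/2, and Poincaré/coercivity depend only on L. Here a(u, u) = ∫(u')² + (1/3)·∫u².
Here 0 < c = 1/3 < 1. The condition a(u,u) ≥ α||u||_{H^1}² reads (1−α)∫(u')² ≥ (α−c)∫u². Any admissible α is ≤ 1 (rapidly oscillating u have ∫u²/∫(u')² → 0), and α = 1 would force 0 ≥ (1−c)∫u², impossible since c < 1; so 1−α > 0. By the sharp Poincaré inequality on H^1_0 of an interval of length L, ∫(u')² ≥ (π/L)²∫u² with equality for the first sine mode sin(π(x−x₀)/L) (x₀ the left endpoint), so the inequality holds for all u iff (1−α)(π/L)² ≥ α − c, i.e. α ≤ ((π/L)² + c)/((π/L)² + 1) = (1 + c(L/π)²)/(1 + (L/π)²). With (π/L)² = 4*π^2 and c = 1/3, the largest admissible constant is α = ((π/L)² + c)/((π/L)² + 1).
Simplifying, α = (1 + 12*π^2)/(3*(1 + 4*π^2)).


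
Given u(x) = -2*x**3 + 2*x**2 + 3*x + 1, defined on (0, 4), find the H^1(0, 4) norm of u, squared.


||u||_{H^1}^2 = 756632/105

The H^1 norm (squared) on an interval (0, L) is
  ||u||_{H^1}^2 = ∫_0^L u(x)^2 dx + ∫_0^L u'(x)^2 dx.
Compute u'(x) = -6*x**2 + 4*x + 3.
Then u(x)^2 = 4*x**6 - 8*x**5 - 8*x**4 + 8*x**3 + 13*x**2 + 6*x + 1 and u'(x)^2 = 36*x**4 - 48*x**3 - 20*x**2 + 24*x + 9.
Integrate each monomial from 0 to 4 using ∫_0^4 c·x^n dx = c·4^(n+1)/(n+1):
  ∫_0^4 u(x)^2 dx = ∫_0^4 (4*x^6 - 8*x^5 - 8*x^4 + 8*x^3 + 13*x^2 + 6*x + 1) dx. Term by term:
    ∫_0^4 4*x^6 dx = 65536/7;  ∫_0^4 -8*x^5 dx = -16384/3;  ∫_0^4 -8*x^4 dx = -8192/5;
    ∫_0^4 8*x^3 dx = 512;  ∫_0^4 13*x^2 dx = 832/3;  ∫_0^4 6*x dx = 48;
    ∫_0^4 1 dx = 4.
  Sum: 65536/7 − 16384/3 − 8192/5 + 512 + 832/3 + 48 + 4 = 108636/35.
  ∫_0^4 u'(x)^2 dx = ∫_0^4 (36*x^4 - 48*x^3 - 20*x^2 + 24*x + 9) dx. Term by term:
    ∫_0^4 36*x^4 dx = 36864/5;  ∫_0^4 -48*x^3 dx = -3072;  ∫_0^4 -20*x^2 dx = -1280/3;
    ∫_0^4 24*x dx = 192;  ∫_0^4 9 dx = 36.
  Sum: 36864/5 − 3072 − 1280/3 + 192 + 36 = 61532/15.
Adding: ||u||_{H^1}^2 = 108636/35 + 61532/15 = 756632/105.


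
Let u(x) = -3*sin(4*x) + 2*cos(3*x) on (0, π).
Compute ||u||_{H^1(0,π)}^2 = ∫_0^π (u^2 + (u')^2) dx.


||u||_{H^1(0,π)}^2 = -960/7 + 193*π/2

u'(x) = -6*sin(3*x) - 12*cos(4*x).
Expand u² and (u')² and integrate term by term on (0, π), using: for integers n ≥ 1, ∫_0^π sin²(nx) dx = ∫_0^π cos²(nx) dx = π/2; for n ≠ n', ∫_0^π sin(nx)sin(n'x) dx = ∫_0^π cos(nx)cos(n'x) dx = 0; and by product-to-sum, ∫_0^π sin(nx)cos(n'x) dx = ½∫_0^π [sin((n+n')x) + sin((n−n')x)] dx, which is 0 when n+n' is even and 2n/(n²−n'²) when n+n' is odd (it need not vanish on (0, π)).
  u² squared terms: (-3)²·∫sin(4x)² dx = 9·π/2 = 9*π/2;  (2)²·∫cos(3x)² dx = 4·π/2 = 2*π.
  u² cross terms: 2·(-3)·(2)·∫sin(4x)·cos(3x) dx = -12·(8/7) = -96/7.
  So ∫_0^π u² dx = 9*π/2 + 2*π − 96/7 = -96/7 + 13*π/2.
  (u')² squared terms: (-12)²·∫cos(4x)² dx = 144·π/2 = 72*π;  (-6)²·∫sin(3x)² dx = 36·π/2 = 18*π.
  (u')² cross terms: 2·(-12)·(-6)·∫cos(4x)·sin(3x) dx = 144·(-6/7) = -864/7.
  So ∫_0^π (u')² dx = 72*π + 18*π − 864/7 = -864/7 + 90*π.
||u||_{H^1}^2 = (-96/7 + 13*π/2) + (-864/7 + 90*π) = -960/7 + 193*π/2.


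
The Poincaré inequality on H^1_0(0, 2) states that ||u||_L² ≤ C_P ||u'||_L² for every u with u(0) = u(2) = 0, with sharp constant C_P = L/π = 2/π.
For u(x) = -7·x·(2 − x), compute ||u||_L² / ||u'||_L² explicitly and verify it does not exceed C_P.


||u||_L² / ||u'||_L² = sqrt(10)/5 < C_P = 2/π.

u(x) = -7·x·(2 − x), so u'(x) = 14*x - 14.
u(x) = -7·x·(2 − x) vanishes at x = 0 and x = 2, so u ∈ H^1_0(0, 2). Differentiate via the product rule and integrate the resulting polynomials term by term.
  ∫_0^2 u² dx = ∫_0^2 (49*x^4 - 196*x^3 + 196*x^2) dx. Term by term:
    ∫_0^2 49*x^4 dx = 1568/5;  ∫_0^2 -196*x^3 dx = -784;  ∫_0^2 196*x^2 dx = 1568/3.
  Sum: 1568/5 − 784 + 1568/3 = 784/15.
  ∫_0^2 (u')² dx = ∫_0^2 (196*x^2 - 392*x + 196) dx. Term by term:
    ∫_0^2 196*x^2 dx = 1568/3;  ∫_0^2 -392*x dx = -784;  ∫_0^2 196 dx = 392.
  Sum: 1568/3 − 784 + 392 = 392/3.
∫_0^2 u² dx = 784/15, so ||u||_L² = 28*sqrt(15)/15.
∫_0^2 (u')² dx = 392/3, so ||u'||_L² = 14*sqrt(6)/3.
Ratio ||u||_L² / ||u'||_L² = sqrt(10)/5.
Sharp Poincaré constant on H^1_0(0, 2) is C_P = L/π = 2/π, achieved by sin(π/2·x).
A polynomial bump cannot attain the sharp Poincaré constant (only the first sine eigenfunction does), so the ratio is strictly less than C_P, consistent with ||u||_L² ≤ C_P ||u'||_L².


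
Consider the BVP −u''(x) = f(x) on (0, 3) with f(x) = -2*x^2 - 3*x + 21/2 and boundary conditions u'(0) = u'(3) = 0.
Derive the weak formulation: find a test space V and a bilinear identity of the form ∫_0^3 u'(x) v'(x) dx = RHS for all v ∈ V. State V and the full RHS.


V = H^1(0, 3) (no boundary constraint on v; u is determined up to an additive constant); weak form: ∫_0^3 u'v' dx = ∫_0^3 (-2*x^2 - 3*x + 21/2) v dx for all v ∈ V.

Multiply both sides by a test function v and integrate from 0 to 3:
  ∫_0^3 −u''(x) v(x) dx = ∫_0^3 f(x) v(x) dx.
Integrate the LHS by parts once:
  ∫_0^3 −u'' v dx = −[u'(x) v(x)]_0^3 + ∫_0^3 u'(x) v'(x) dx.
Thus ∫_0^3 u'(x) v'(x) dx = ∫_0^3 f(x) v(x) dx + [u'(x) v(x)]_0^3.
Choose V so that boundary terms are either known or forced to vanish.
u has homogeneous Neumann: u'(0) = u'(3) = 0. So [u' v]_0^3 = 0·v(3) − 0·v(0) = 0 for any v; take V = H^1(0, 3).
Weak formulation: find u (satisfying any essential BC) such that ∫_0^3 u'(x) v'(x) dx = ∫_0^3 f v dx for all v ∈ V (homogeneous Neumann, so boundary terms vanish).
Substituting f(x) = -2*x^2 - 3*x + 21/2, the right-hand side is ∫_0^3 (-2*x^2 - 3*x + 21/2) v dx.
Compatibility check (pure Neumann): taking v ≡ 1 ∈ V gives 0 = ∫_0^3 f dx + (0) − (0), i.e. ∫_0^3 f dx must equal u'(0) − u'(3) = 0. Indeed ∫_0^3 (-2*x^2 - 3*x + 21/2) dx = 0, so the data are compatible. The solution is then unique only up to an additive constant (fix it e.g. by requiring ∫_0^3 u dx = 0).


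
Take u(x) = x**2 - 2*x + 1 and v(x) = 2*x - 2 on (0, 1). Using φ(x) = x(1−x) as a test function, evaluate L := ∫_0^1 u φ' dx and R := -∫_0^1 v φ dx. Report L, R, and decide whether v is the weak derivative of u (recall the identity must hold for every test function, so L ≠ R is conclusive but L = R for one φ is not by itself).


LHS = 1/6, RHS = 1/6. Yes, v = u' weakly.

u(x) = x**2 - 2*x + 1, classical derivative u'(x) = 2*x - 2.
φ(x) = x(1−x), so φ'(x) = 1 - 2*x.
Note φ(0) = φ(1) = 0, so the boundary term u·φ vanishes.
LHS = ∫_0^1 u(x) φ'(x) dx = ∫_0^1 (-2*x^3 + 5*x^2 - 4*x + 1) dx. Term by term:
  ∫_0^1 -2*x^3 dx = -1/2;  ∫_0^1 5*x^2 dx = 5/3;  ∫_0^1 -4*x dx = -2;
  ∫_0^1 1 dx = 1.
Sum: -1/2 + 5/3 − 2 + 1 = 1/6.
So LHS = 1/6.
∫_0^1 v(x) φ(x) dx = ∫_0^1 (-2*x^3 + 4*x^2 - 2*x) dx. Term by term:
  ∫_0^1 -2*x^3 dx = -1/2;  ∫_0^1 4*x^2 dx = 4/3;  ∫_0^1 -2*x dx = -1.
Sum: -1/2 + 4/3 − 1 = -1/6.
So RHS = -∫_0^1 v(x) φ(x) dx = 1/6.
LHS = RHS, so the identity holds for this test φ.
Moreover u is smooth here and v(x) = u'(x) = 2*x - 2 pointwise, so the identity holds for every test function. Hence v is the weak derivative of u.


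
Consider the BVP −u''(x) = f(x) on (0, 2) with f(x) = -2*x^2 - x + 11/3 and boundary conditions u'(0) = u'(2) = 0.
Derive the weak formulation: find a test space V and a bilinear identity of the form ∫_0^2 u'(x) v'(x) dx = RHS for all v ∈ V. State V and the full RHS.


V = H^1(0, 2) (no boundary constraint on v; u is determined up to an additive constant); weak form: ∫_0^2 u'v' dx = ∫_0^2 (-2*x^2 - x + 11/3) v dx for all v ∈ V.

Multiply both sides by a test function v and integrate from 0 to 2:
  ∫_0^2 −u''(x) v(x) dx = ∫_0^2 f(x) v(x) dx.
Integrate the LHS by parts once:
  ∫_0^2 −u'' v dx = −[u'(x) v(x)]_0^2 + ∫_0^2 u'(x) v'(x) dx.
Thus ∫_0^2 u'(x) v'(x) dx = ∫_0^2 f(x) v(x) dx + [u'(x) v(x)]_0^2.
Choose V so that boundary terms are either known or forced to vanish.
u has homogeneous Neumann: u'(0) = u'(2) = 0. So [u' v]_0^2 = 0·v(2) − 0·v(0) = 0 for any v; take V = H^1(0, 2).
Weak formulation: find u (satisfying any essential BC) such that ∫_0^2 u'(x) v'(x) dx = ∫_0^2 f v dx for all v ∈ V (homogeneous Neumann, so boundary terms vanish).
Substituting f(x) = -2*x^2 - x + 11/3, the right-hand side is ∫_0^2 (-2*x^2 - x + 11/3) v dx.
Compatibility check (pure Neumann): taking v ≡ 1 ∈ V gives 0 = ∫_0^2 f dx + (0) − (0), i.e. ∫_0^2 f dx must equal u'(0) − u'(2) = 0. Indeed ∫_0^2 (-2*x^2 - x + 11/3) dx = 0, so the data are compatible. The solution is then unique only up to an additive constant (fix it e.g. by requiring ∫_0^2 u dx = 0).


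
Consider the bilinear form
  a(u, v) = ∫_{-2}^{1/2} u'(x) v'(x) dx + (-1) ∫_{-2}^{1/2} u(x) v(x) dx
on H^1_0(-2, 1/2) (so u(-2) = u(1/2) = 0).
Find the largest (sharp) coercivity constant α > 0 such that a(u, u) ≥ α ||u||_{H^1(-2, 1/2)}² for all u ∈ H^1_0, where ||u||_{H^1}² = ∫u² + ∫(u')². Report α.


α = (-25 + 4*π^2)/(25 + 4*π^2)

Coercivity of a(·,·) on H^1_0(-2, 1/2) means a(u, u) ≥ α ||u||_{H^1}² for every u ∈ H^1_0.
The interval has length L = 5/2, and Poincaré/coercivity depend only on L. Here a(u, u) = ∫(u')² + (-1)·∫u².
Here c = -1 < 0 with |c| < (π/L)² = 4*π^2/25, so coercivity still holds. The condition a(u,u) ≥ α||u||_{H^1}² reads (1−α)∫(u')² ≥ (α−c)∫u². Any admissible α is ≤ 1 (rapidly oscillating u have ∫u²/∫(u')² → 0), and α = 1 would force 0 ≥ (1−c)∫u², impossible since c < 1; so 1−α > 0. By the sharp Poincaré inequality on H^1_0 of an interval of length L, ∫(u')² ≥ (π/L)²∫u² with equality for the first sine mode sin(π(x−x₀)/L) (x₀ the left endpoint), so the inequality holds for all u iff (1−α)(π/L)² ≥ α − c, i.e. α ≤ ((π/L)² + c)/((π/L)² + 1) = (1 + c(L/π)²)/(1 + (L/π)²). (Direct route, valid since c ≤ 0: Poincaré gives c∫u² ≥ c(L/π)²∫(u')², so a(u,u) ≥ (1 + c(L/π)²)∫(u')², while ||u||_{H^1}² ≤ (1 + (L/π)²)∫(u')²; dividing yields the same α.) With (π/L)² = 4*π^2/25 and c = -1, the largest admissible constant is α = ((π/L)² + c)/((π/L)² + 1).
Simplifying, α = (-25 + 4*π^2)/(25 + 4*π^2).


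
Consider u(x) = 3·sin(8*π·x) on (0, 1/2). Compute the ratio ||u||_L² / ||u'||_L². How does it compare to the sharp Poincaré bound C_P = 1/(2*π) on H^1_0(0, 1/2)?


||u||_L² / ||u'||_L² = 1/(8*π) < C_P = 1/(2*π).

u(x) = 3·sin(8*π·x), so u'(x) = 24*π*cos(8*π*x).
Writing u(x) = A·sin(kπx/L) with A = 3 and k = 4, use ∫_0^L sin²(kπx/L) dx = L/2 and ∫_0^L cos²(kπx/L) dx = L/2.
u² = 9·sin²(8*π·x) and (u')² = 576*π^2·cos²(8*π·x), and each of sin², cos² integrates to L/2 = 1/4 over (0, 1/2).
∫_0^1/2 u² dx = 9/4, so ||u||_L² = 3/2.
∫_0^1/2 (u')² dx = 144*π^2, so ||u'||_L² = 12*π.
Ratio ||u||_L² / ||u'||_L² = 1/(8*π).
Sharp Poincaré constant on H^1_0(0, 1/2) is C_P = L/π = 1/(2*π), achieved by sin(2*π·x).
This is the k = 4 harmonic; the ratio L/(kπ) is strictly less than C_P = L/π, consistent with the sharp inequality ||u||_L² ≤ C_P ||u'||_L².


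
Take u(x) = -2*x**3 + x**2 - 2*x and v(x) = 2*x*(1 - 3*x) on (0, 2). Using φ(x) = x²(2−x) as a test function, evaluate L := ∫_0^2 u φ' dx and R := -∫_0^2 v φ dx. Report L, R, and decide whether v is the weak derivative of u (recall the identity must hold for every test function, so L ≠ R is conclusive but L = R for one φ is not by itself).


LHS = 184/15, RHS = 48/5. No, v is not the weak derivative of u.

u(x) = -2*x**3 + x**2 - 2*x, classical derivative u'(x) = -6*x**2 + 2*x - 2.
φ(x) = x²(2−x), so φ'(x) = x*(4 - 3*x).
Note φ(0) = φ(2) = 0, so the boundary term u·φ vanishes.
LHS = ∫_0^2 u(x) φ'(x) dx = ∫_0^2 (6*x^5 - 11*x^4 + 10*x^3 - 8*x^2) dx. Term by term:
  ∫_0^2 6*x^5 dx = 64;  ∫_0^2 -11*x^4 dx = -352/5;  ∫_0^2 10*x^3 dx = 40;
  ∫_0^2 -8*x^2 dx = -64/3.
Sum: 64 − 352/5 + 40 − 64/3 = 184/15.
So LHS = 184/15.
∫_0^2 v(x) φ(x) dx = ∫_0^2 (6*x^5 - 14*x^4 + 4*x^3) dx. Term by term:
  ∫_0^2 6*x^5 dx = 64;  ∫_0^2 -14*x^4 dx = -448/5;  ∫_0^2 4*x^3 dx = 16.
Sum: 64 − 448/5 + 16 = -48/5.
So RHS = -∫_0^2 v(x) φ(x) dx = 48/5.
LHS − RHS = 8/3 ≠ 0, so the identity fails.
(For a valid weak derivative the identity must hold for EVERY test function, in particular this one. The failure shows v is NOT the weak derivative of u.)
Correct weak derivative would be u'(x) = -6*x**2 + 2*x - 2.


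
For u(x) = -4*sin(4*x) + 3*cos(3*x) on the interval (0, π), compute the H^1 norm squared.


||u||_{H^1(0,π)}^2 = -1920/7 + 181*π

u'(x) = -9*sin(3*x) - 16*cos(4*x).
Expand u² and (u')² and integrate term by term on (0, π), using: for integers n ≥ 1, ∫_0^π sin²(nx) dx = ∫_0^π cos²(nx) dx = π/2; for n ≠ n', ∫_0^π sin(nx)sin(n'x) dx = ∫_0^π cos(nx)cos(n'x) dx = 0; and by product-to-sum, ∫_0^π sin(nx)cos(n'x) dx = ½∫_0^π [sin((n+n')x) + sin((n−n')x)] dx, which is 0 when n+n' is even and 2n/(n²−n'²) when n+n' is odd (it need not vanish on (0, π)).
  u² squared terms: (-4)²·∫sin(4x)² dx = 16·π/2 = 8*π;  (3)²·∫cos(3x)² dx = 9·π/2 = 9*π/2.
  u² cross terms: 2·(-4)·(3)·∫sin(4x)·cos(3x) dx = -24·(8/7) = -192/7.
  So ∫_0^π u² dx = 8*π + 9*π/2 − 192/7 = -192/7 + 25*π/2.
  (u')² squared terms: (-16)²·∫cos(4x)² dx = 256·π/2 = 128*π;  (-9)²·∫sin(3x)² dx = 81·π/2 = 81*π/2.
  (u')² cross terms: 2·(-16)·(-9)·∫cos(4x)·sin(3x) dx = 288·(-6/7) = -1728/7.
  So ∫_0^π (u')² dx = 128*π + 81*π/2 − 1728/7 = -1728/7 + 337*π/2.
||u||_{H^1}^2 = (-192/7 + 25*π/2) + (-1728/7 + 337*π/2) = -1920/7 + 181*π.


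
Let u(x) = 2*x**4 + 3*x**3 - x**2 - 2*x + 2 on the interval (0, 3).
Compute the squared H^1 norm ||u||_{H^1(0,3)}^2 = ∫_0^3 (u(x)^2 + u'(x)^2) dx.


||u||_{H^1}^2 = 3980247/70

The H^1 norm (squared) on an interval (0, L) is
  ||u||_{H^1}^2 = ∫_0^L u(x)^2 dx + ∫_0^L u'(x)^2 dx.
Compute u'(x) = 8*x**3 + 9*x**2 - 2*x - 2.
Then u(x)^2 = 4*x**8 + 12*x**7 + 5*x**6 - 14*x**5 - 3*x**4 + 16*x**3 - 8*x + 4 and u'(x)^2 = 64*x**6 + 144*x**5 + 49*x**4 - 68*x**3 - 32*x**2 + 8*x + 4.
Integrate each monomial from 0 to 3 using ∫_0^3 c·x^n dx = c·3^(n+1)/(n+1):
  ∫_0^3 u(x)^2 dx = ∫_0^3 (4*x^8 + 12*x^7 + 5*x^6 - 14*x^5 - 3*x^4 + 16*x^3 - 8*x + 4) dx. Term by term:
    ∫_0^3 4*x^8 dx = 8748;  ∫_0^3 12*x^7 dx = 19683/2;  ∫_0^3 5*x^6 dx = 10935/7;
    ∫_0^3 -14*x^5 dx = -1701;  ∫_0^3 -3*x^4 dx = -729/5;  ∫_0^3 16*x^3 dx = 324;
    ∫_0^3 -8*x dx = -36;  ∫_0^3 4 dx = 12.
  Sum: 8748 + 19683/2 + 10935/7 − 1701 − 729/5 + 324 − 36 + 12 = 1302339/70.
  ∫_0^3 u'(x)^2 dx = ∫_0^3 (64*x^6 + 144*x^5 + 49*x^4 - 68*x^3 - 32*x^2 + 8*x + 4) dx. Term by term:
    ∫_0^3 64*x^6 dx = 139968/7;  ∫_0^3 144*x^5 dx = 17496;  ∫_0^3 49*x^4 dx = 11907/5;
    ∫_0^3 -68*x^3 dx = -1377;  ∫_0^3 -32*x^2 dx = -288;  ∫_0^3 8*x dx = 36;
    ∫_0^3 4 dx = 12.
  Sum: 139968/7 + 17496 + 11907/5 − 1377 − 288 + 36 + 12 = 1338954/35.
Adding: ||u||_{H^1}^2 = 1302339/70 + 1338954/35 = 3980247/70.


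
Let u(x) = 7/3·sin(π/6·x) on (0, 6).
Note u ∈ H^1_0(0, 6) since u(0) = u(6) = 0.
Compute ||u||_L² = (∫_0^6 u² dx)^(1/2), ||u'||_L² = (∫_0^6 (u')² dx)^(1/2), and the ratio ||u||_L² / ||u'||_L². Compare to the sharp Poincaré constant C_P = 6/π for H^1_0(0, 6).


||u||_L² / ||u'||_L² = 6/π = C_P.

u(x) = 7/3·sin(π/6·x), so u'(x) = 7*π*cos(π*x/6)/18.
Writing u(x) = A·sin(kπx/L) with A = 7/3 and k = 1, use ∫_0^L sin²(kπx/L) dx = L/2 and ∫_0^L cos²(kπx/L) dx = L/2.
u² = 49/9·sin²(π/6·x) and (u')² = 49*π^2/324·cos²(π/6·x), and each of sin², cos² integrates to L/2 = 3 over (0, 6).
∫_0^6 u² dx = 49/3, so ||u||_L² = 7*sqrt(3)/3.
∫_0^6 (u')² dx = 49*π^2/108, so ||u'||_L² = 7*sqrt(3)*π/18.
Ratio ||u||_L² / ||u'||_L² = 6/π.
Sharp Poincaré constant on H^1_0(0, 6) is C_P = L/π = 6/π, achieved by sin(π/6·x).
This is the k = 1 eigenfunction (up to amplitude), so the ratio equals the sharp Poincaré constant exactly.


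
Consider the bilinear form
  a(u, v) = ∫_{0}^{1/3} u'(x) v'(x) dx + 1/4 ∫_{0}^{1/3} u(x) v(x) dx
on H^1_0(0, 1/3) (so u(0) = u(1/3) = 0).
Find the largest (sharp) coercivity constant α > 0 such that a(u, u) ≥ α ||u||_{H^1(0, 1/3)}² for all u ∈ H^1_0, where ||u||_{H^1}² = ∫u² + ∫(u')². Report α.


α = (1 + 36*π^2)/(4*(1 + 9*π^2))

Coercivity of a(·,·) on H^1_0(0, 1/3) means a(u, u) ≥ α ||u||_{H^1}² for every u ∈ H^1_0.
The interval has length L = 1/3, and Poincaré/coercivity depend only on L. Here a(u, u) = ∫(u')² + (1/4)·∫u².
Here 0 < c = 1/4 < 1. The condition a(u,u) ≥ α||u||_{H^1}² reads (1−α)∫(u')² ≥ (α−c)∫u². Any admissible α is ≤ 1 (rapidly oscillating u have ∫u²/∫(u')² → 0), and α = 1 would force 0 ≥ (1−c)∫u², impossible since c < 1; so 1−α > 0. By the sharp Poincaré inequality on H^1_0 of an interval of length L, ∫(u')² ≥ (π/L)²∫u² with equality for the first sine mode sin(π(x−x₀)/L) (x₀ the left endpoint), so the inequality holds for all u iff (1−α)(π/L)² ≥ α − c, i.e. α ≤ ((π/L)² + c)/((π/L)² + 1) = (1 + c(L/π)²)/(1 + (L/π)²). With (π/L)² = 9*π^2 and c = 1/4, the largest admissible constant is α = ((π/L)² + c)/((π/L)² + 1).
Simplifying, α = (1 + 36*π^2)/(4*(1 + 9*π^2)).


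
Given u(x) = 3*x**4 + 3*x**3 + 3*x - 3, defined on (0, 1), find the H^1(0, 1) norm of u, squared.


||u||_{H^1}^2 = 17333/140

The H^1 norm (squared) on an interval (0, L) is
  ||u||_{H^1}^2 = ∫_0^L u(x)^2 dx + ∫_0^L u'(x)^2 dx.
Compute u'(x) = 12*x**3 + 9*x**2 + 3.
Then u(x)^2 = 9*x**8 + 18*x**7 + 9*x**6 + 18*x**5 - 18*x**3 + 9*x**2 - 18*x + 9 and u'(x)^2 = 144*x**6 + 216*x**5 + 81*x**4 + 72*x**3 + 54*x**2 + 9.
Integrate each monomial from 0 to 1 using ∫_0^1 c·x^n dx = c·1^(n+1)/(n+1):
  ∫_0^1 u(x)^2 dx = ∫_0^1 (9*x^8 + 18*x^7 + 9*x^6 + 18*x^5 - 18*x^3 + 9*x^2 - 18*x + 9) dx. Term by term:
    ∫_0^1 9*x^8 dx = 1;  ∫_0^1 18*x^7 dx = 9/4;  ∫_0^1 9*x^6 dx = 9/7;
    ∫_0^1 18*x^5 dx = 3;  ∫_0^1 -18*x^3 dx = -9/2;  ∫_0^1 9*x^2 dx = 3;
    ∫_0^1 -18*x dx = -9;  ∫_0^1 9 dx = 9.
  Sum: 1 + 9/4 + 9/7 + 3 − 9/2 + 3 − 9 + 9 = 169/28.
  ∫_0^1 u'(x)^2 dx = ∫_0^1 (144*x^6 + 216*x^5 + 81*x^4 + 72*x^3 + 54*x^2 + 9) dx. Term by term:
    ∫_0^1 144*x^6 dx = 144/7;  ∫_0^1 216*x^5 dx = 36;  ∫_0^1 81*x^4 dx = 81/5;
    ∫_0^1 72*x^3 dx = 18;  ∫_0^1 54*x^2 dx = 18;  ∫_0^1 9 dx = 9.
  Sum: 144/7 + 36 + 81/5 + 18 + 18 + 9 = 4122/35.
Adding: ||u||_{H^1}^2 = 169/28 + 4122/35 = 17333/140.


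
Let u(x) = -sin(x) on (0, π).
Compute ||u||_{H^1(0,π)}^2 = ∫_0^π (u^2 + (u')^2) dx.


||u||_{H^1(0,π)}^2 = π

u'(x) = -cos(x).
Expand u² and (u')² and integrate term by term on (0, π), using: for integers n ≥ 1, ∫_0^π sin²(nx) dx = ∫_0^π cos²(nx) dx = π/2; for n ≠ n', ∫_0^π sin(nx)sin(n'x) dx = ∫_0^π cos(nx)cos(n'x) dx = 0; and by product-to-sum, ∫_0^π sin(nx)cos(n'x) dx = ½∫_0^π [sin((n+n')x) + sin((n−n')x)] dx, which is 0 when n+n' is even and 2n/(n²−n'²) when n+n' is odd (it need not vanish on (0, π)).
  u² squared terms: (-1)²·∫sin(x)² dx = 1·π/2 = π/2.
  So ∫_0^π u² dx = π/2.
  (u')² squared terms: (-1)²·∫cos(x)² dx = 1·π/2 = π/2.
  So ∫_0^π (u')² dx = π/2.
||u||_{H^1}^2 = (π/2) + (π/2) = π.


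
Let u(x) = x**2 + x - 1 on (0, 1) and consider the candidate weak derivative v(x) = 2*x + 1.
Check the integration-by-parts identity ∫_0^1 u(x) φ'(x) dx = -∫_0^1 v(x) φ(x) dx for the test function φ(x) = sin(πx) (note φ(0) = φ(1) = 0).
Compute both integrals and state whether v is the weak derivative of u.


LHS = -4/π, RHS = -4/π. Yes, v = u' weakly.

u(x) = x**2 + x - 1, classical derivative u'(x) = 2*x + 1.
φ(x) = sin(πx), so φ'(x) = π*cos(π*x).
Note φ(0) = φ(1) = 0, so the boundary term u·φ vanishes.
LHS = ∫_0^1 u(x) φ'(x) dx = ∫_0^1 (π*x^2*cos(π*x) + π*x*cos(π*x) - π*cos(π*x)) dx. Term by term:
  ∫_0^1 -π*cos(π*x) dx = 0;  ∫_0^1 π*x*cos(π*x) dx = -2/π;  ∫_0^1 π*x^2*cos(π*x) dx = -2/π.
Sum: 0 − 2/π − 2/π = -4/π.
So LHS = -4/π.
∫_0^1 v(x) φ(x) dx = ∫_0^1 (2*x*sin(π*x) + sin(π*x)) dx. Term by term:
  ∫_0^1 2*x*sin(π*x) dx = 2/π;  ∫_0^1 sin(π*x) dx = 2/π.
Sum: 2/π + 2/π = 4/π.
So RHS = -∫_0^1 v(x) φ(x) dx = -4/π.
LHS = RHS, so the identity holds for this test φ.
Moreover u is smooth here and v(x) = u'(x) = 2*x + 1 pointwise, so the identity holds for every test function. Hence v is the weak derivative of u.


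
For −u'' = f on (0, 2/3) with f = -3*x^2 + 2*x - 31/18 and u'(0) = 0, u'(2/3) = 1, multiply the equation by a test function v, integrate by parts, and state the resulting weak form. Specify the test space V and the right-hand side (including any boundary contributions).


V = H^1(0, 2/3) (v unrestricted at boundary; u is determined up to an additive constant); weak form: ∫_0^2/3 u'v' dx = ∫_0^2/3 (-3*x^2 + 2*x - 31/18) v dx + v(2/3) for all v ∈ V.

Multiply both sides by a test function v and integrate from 0 to 2/3:
  ∫_0^2/3 −u''(x) v(x) dx = ∫_0^2/3 f(x) v(x) dx.
Integrate the LHS by parts once:
  ∫_0^2/3 −u'' v dx = −[u'(x) v(x)]_0^2/3 + ∫_0^2/3 u'(x) v'(x) dx.
Thus ∫_0^2/3 u'(x) v'(x) dx = ∫_0^2/3 f(x) v(x) dx + [u'(x) v(x)]_0^2/3.
Choose V so that boundary terms are either known or forced to vanish.
u has inhomogeneous Neumann u'(0) = 0, u'(2/3) = 1. [u' v]_0^2/3 = (1)·v(2/3) − (0)·v(0) = v(2/3). Take V = H^1(0, 2/3); boundary term becomes part of RHS.
Weak formulation: find u (satisfying any essential BC) such that ∫_0^2/3 u'(x) v'(x) dx = ∫_0^2/3 f v dx + v(2/3) for all v ∈ V (Neumann data are natural BCs: they enter the RHS as boundary terms).
Substituting f(x) = -3*x^2 + 2*x - 31/18, the right-hand side is ∫_0^2/3 (-3*x^2 + 2*x - 31/18) v dx + v(2/3).
Compatibility check (pure Neumann): taking v ≡ 1 ∈ V gives 0 = ∫_0^2/3 f dx + (1) − (0), i.e. ∫_0^2/3 f dx must equal u'(0) − u'(2/3) = -1. Indeed ∫_0^2/3 (-3*x^2 + 2*x - 31/18) dx = -1, so the data are compatible. The solution is then unique only up to an additive constant (fix it e.g. by requiring ∫_0^2/3 u dx = 0).


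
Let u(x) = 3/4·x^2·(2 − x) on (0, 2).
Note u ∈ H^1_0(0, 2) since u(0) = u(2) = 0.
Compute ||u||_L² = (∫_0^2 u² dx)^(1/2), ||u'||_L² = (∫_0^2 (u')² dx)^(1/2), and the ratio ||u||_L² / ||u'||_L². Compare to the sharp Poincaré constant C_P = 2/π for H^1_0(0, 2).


||u||_L² / ||u'||_L² = sqrt(14)/7 < C_P = 2/π.

u(x) = 3/4·x^2·(2 − x), so u'(x) = 3*x*(4 - 3*x)/4.
u(x) = 3/4·x^2·(2 − x) vanishes at x = 0 and x = 2, so u ∈ H^1_0(0, 2). Differentiate via the product rule and integrate the resulting polynomials term by term.
  ∫_0^2 u² dx = ∫_0^2 (9*x^6/16 - 9*x^5/4 + 9*x^4/4) dx. Term by term:
    ∫_0^2 9*x^6/16 dx = 72/7;  ∫_0^2 -9*x^5/4 dx = -24;  ∫_0^2 9*x^4/4 dx = 72/5.
  Sum: 72/7 − 24 + 72/5 = 24/35.
  ∫_0^2 (u')² dx = ∫_0^2 (81*x^4/16 - 27*x^3/2 + 9*x^2) dx. Term by term:
    ∫_0^2 81*x^4/16 dx = 162/5;  ∫_0^2 -27*x^3/2 dx = -54;  ∫_0^2 9*x^2 dx = 24.
  Sum: 162/5 − 54 + 24 = 12/5.
∫_0^2 u² dx = 24/35, so ||u||_L² = 2*sqrt(210)/35.
∫_0^2 (u')² dx = 12/5, so ||u'||_L² = 2*sqrt(15)/5.
Ratio ||u||_L² / ||u'||_L² = sqrt(14)/7.
Sharp Poincaré constant on H^1_0(0, 2) is C_P = L/π = 2/π, achieved by sin(π/2·x).
A polynomial bump cannot attain the sharp Poincaré constant (only the first sine eigenfunction does), so the ratio is strictly less than C_P, consistent with ||u||_L² ≤ C_P ||u'||_L².


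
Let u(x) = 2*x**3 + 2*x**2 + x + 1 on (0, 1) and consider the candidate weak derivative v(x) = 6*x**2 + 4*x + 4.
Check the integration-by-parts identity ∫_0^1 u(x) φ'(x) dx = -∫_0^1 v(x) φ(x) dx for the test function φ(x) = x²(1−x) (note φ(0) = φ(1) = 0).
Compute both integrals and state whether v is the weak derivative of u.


LHS = -29/60, RHS = -11/15. No, v is not the weak derivative of u.

u(x) = 2*x**3 + 2*x**2 + x + 1, classical derivative u'(x) = 6*x**2 + 4*x + 1.
φ(x) = x²(1−x), so φ'(x) = x*(2 - 3*x).
Note φ(0) = φ(1) = 0, so the boundary term u·φ vanishes.
LHS = ∫_0^1 u(x) φ'(x) dx = ∫_0^1 (-6*x^5 - 2*x^4 + x^3 - x^2 + 2*x) dx. Term by term:
  ∫_0^1 -6*x^5 dx = -1;  ∫_0^1 -2*x^4 dx = -2/5;  ∫_0^1 x^3 dx = 1/4;
  ∫_0^1 -x^2 dx = -1/3;  ∫_0^1 2*x dx = 1.
Sum: -1 − 2/5 + 1/4 − 1/3 + 1 = -29/60.
So LHS = -29/60.
∫_0^1 v(x) φ(x) dx = ∫_0^1 (-6*x^5 + 2*x^4 + 4*x^2) dx. Term by term:
  ∫_0^1 -6*x^5 dx = -1;  ∫_0^1 2*x^4 dx = 2/5;  ∫_0^1 4*x^2 dx = 4/3.
Sum: -1 + 2/5 + 4/3 = 11/15.
So RHS = -∫_0^1 v(x) φ(x) dx = -11/15.
LHS − RHS = 1/4 ≠ 0, so the identity fails.
(For a valid weak derivative the identity must hold for EVERY test function, in particular this one. The failure shows v is NOT the weak derivative of u.)
Correct weak derivative would be u'(x) = 6*x**2 + 4*x + 1.


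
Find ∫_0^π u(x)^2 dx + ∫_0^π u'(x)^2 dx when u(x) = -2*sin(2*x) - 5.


||u||_{H^1(0,π)}^2 = 35*π

u'(x) = -4*cos(2*x).
Expand u² and (u')² and integrate term by term on (0, π), using: for integers n ≥ 1, ∫_0^π sin²(nx) dx = ∫_0^π cos²(nx) dx = π/2; for n ≠ n', ∫_0^π sin(nx)sin(n'x) dx = ∫_0^π cos(nx)cos(n'x) dx = 0; and by product-to-sum, ∫_0^π sin(nx)cos(n'x) dx = ½∫_0^π [sin((n+n')x) + sin((n−n')x)] dx, which is 0 when n+n' is even and 2n/(n²−n'²) when n+n' is odd (it need not vanish on (0, π)). For the constant mode: ∫_0^π 1 dx = π, ∫_0^π cos(nx) dx = 0, ∫_0^π sin(nx) dx = (1−(−1)^n)/n.
  u² squared terms: (-5)²·∫1 dx = 25·π = 25*π;  (-2)²·∫sin(2x)² dx = 4·π/2 = 2*π.
  u² cross terms: 2·(-5)·(-2)·∫1·sin(2x) dx = 20·(0) = 0.
  So ∫_0^π u² dx = 25*π + 2*π + 0 = 27*π.
  (u')² squared terms: (-4)²·∫cos(2x)² dx = 16·π/2 = 8*π.
  So ∫_0^π (u')² dx = 8*π.
||u||_{H^1}^2 = (27*π) + (8*π) = 35*π.


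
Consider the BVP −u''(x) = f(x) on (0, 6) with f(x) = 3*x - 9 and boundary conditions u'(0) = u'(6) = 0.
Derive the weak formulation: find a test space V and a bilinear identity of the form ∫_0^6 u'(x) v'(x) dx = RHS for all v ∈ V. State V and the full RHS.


V = H^1(0, 6) (no boundary constraint on v; u is determined up to an additive constant); weak form: ∫_0^6 u'v' dx = ∫_0^6 (3*x - 9) v dx for all v ∈ V.

Multiply both sides by a test function v and integrate from 0 to 6:
  ∫_0^6 −u''(x) v(x) dx = ∫_0^6 f(x) v(x) dx.
Integrate the LHS by parts once:
  ∫_0^6 −u'' v dx = −[u'(x) v(x)]_0^6 + ∫_0^6 u'(x) v'(x) dx.
Thus ∫_0^6 u'(x) v'(x) dx = ∫_0^6 f(x) v(x) dx + [u'(x) v(x)]_0^6.
Choose V so that boundary terms are either known or forced to vanish.
u has homogeneous Neumann: u'(0) = u'(6) = 0. So [u' v]_0^6 = 0·v(6) − 0·v(0) = 0 for any v; take V = H^1(0, 6).
Weak formulation: find u (satisfying any essential BC) such that ∫_0^6 u'(x) v'(x) dx = ∫_0^6 f v dx for all v ∈ V (homogeneous Neumann, so boundary terms vanish).
Substituting f(x) = 3*x - 9, the right-hand side is ∫_0^6 (3*x - 9) v dx.
Compatibility check (pure Neumann): taking v ≡ 1 ∈ V gives 0 = ∫_0^6 f dx + (0) − (0), i.e. ∫_0^6 f dx must equal u'(0) − u'(6) = 0. Indeed ∫_0^6 (3*x - 9) dx = 0, so the data are compatible. The solution is then unique only up to an additive constant (fix it e.g. by requiring ∫_0^6 u dx = 0).


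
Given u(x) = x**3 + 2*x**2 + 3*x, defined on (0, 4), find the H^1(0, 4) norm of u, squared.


||u||_{H^1}^2 = 434412/35

The H^1 norm (squared) on an interval (0, L) is
  ||u||_{H^1}^2 = ∫_0^L u(x)^2 dx + ∫_0^L u'(x)^2 dx.
Compute u'(x) = 3*x**2 + 4*x + 3.
Then u(x)^2 = x**6 + 4*x**5 + 10*x**4 + 12*x**3 + 9*x**2 and u'(x)^2 = 9*x**4 + 24*x**3 + 34*x**2 + 24*x + 9.
Integrate each monomial from 0 to 4 using ∫_0^4 c·x^n dx = c·4^(n+1)/(n+1):
  ∫_0^4 u(x)^2 dx = ∫_0^4 (x^6 + 4*x^5 + 10*x^4 + 12*x^3 + 9*x^2) dx. Term by term:
    ∫_0^4 x^6 dx = 16384/7;  ∫_0^4 4*x^5 dx = 8192/3;  ∫_0^4 10*x^4 dx = 2048;
    ∫_0^4 12*x^3 dx = 768;  ∫_0^4 9*x^2 dx = 192.
  Sum: 16384/7 + 8192/3 + 2048 + 768 + 192 = 169664/21.
  ∫_0^4 u'(x)^2 dx = ∫_0^4 (9*x^4 + 24*x^3 + 34*x^2 + 24*x + 9) dx. Term by term:
    ∫_0^4 9*x^4 dx = 9216/5;  ∫_0^4 24*x^3 dx = 1536;  ∫_0^4 34*x^2 dx = 2176/3;
    ∫_0^4 24*x dx = 192;  ∫_0^4 9 dx = 36.
  Sum: 9216/5 + 1536 + 2176/3 + 192 + 36 = 64988/15.
Adding: ||u||_{H^1}^2 = 169664/21 + 64988/15 = 434412/35.


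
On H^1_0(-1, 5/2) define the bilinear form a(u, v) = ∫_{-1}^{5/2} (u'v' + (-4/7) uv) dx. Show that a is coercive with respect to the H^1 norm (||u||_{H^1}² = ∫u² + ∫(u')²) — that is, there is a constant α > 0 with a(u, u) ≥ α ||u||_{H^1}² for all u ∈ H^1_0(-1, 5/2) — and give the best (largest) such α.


α = 4*(-7 + π^2)/(4*π^2 + 49)

Coercivity of a(·,·) on H^1_0(-1, 5/2) means a(u, u) ≥ α ||u||_{H^1}² for every u ∈ H^1_0.
The interval has length L = 7/2, and Poincaré/coercivity depend only on L. Here a(u, u) = ∫(u')² + (-4/7)·∫u².
Here c = -4/7 < 0 with |c| < (π/L)² = 4*π^2/49, so coercivity still holds. The condition a(u,u) ≥ α||u||_{H^1}² reads (1−α)∫(u')² ≥ (α−c)∫u². Any admissible α is ≤ 1 (rapidly oscillating u have ∫u²/∫(u')² → 0), and α = 1 would force 0 ≥ (1−c)∫u², impossible since c < 1; so 1−α > 0. By the sharp Poincaré inequality on H^1_0 of an interval of length L, ∫(u')² ≥ (π/L)²∫u² with equality for the first sine mode sin(π(x−x₀)/L) (x₀ the left endpoint), so the inequality holds for all u iff (1−α)(π/L)² ≥ α − c, i.e. α ≤ ((π/L)² + c)/((π/L)² + 1) = (1 + c(L/π)²)/(1 + (L/π)²). (Direct route, valid since c ≤ 0: Poincaré gives c∫u² ≥ c(L/π)²∫(u')², so a(u,u) ≥ (1 + c(L/π)²)∫(u')², while ||u||_{H^1}² ≤ (1 + (L/π)²)∫(u')²; dividing yields the same α.) With (π/L)² = 4*π^2/49 and c = -4/7, the largest admissible constant is α = ((π/L)² + c)/((π/L)² + 1).
Simplifying, α = 4*(-7 + π^2)/(4*π^2 + 49).


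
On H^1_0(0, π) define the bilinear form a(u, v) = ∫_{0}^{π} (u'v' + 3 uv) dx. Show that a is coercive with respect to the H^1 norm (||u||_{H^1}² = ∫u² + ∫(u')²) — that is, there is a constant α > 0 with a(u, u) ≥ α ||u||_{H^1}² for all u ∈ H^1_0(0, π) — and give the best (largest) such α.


α = 1

Coercivity of a(·,·) on H^1_0(0, π) means a(u, u) ≥ α ||u||_{H^1}² for every u ∈ H^1_0.
The interval has length L = π, and Poincaré/coercivity depend only on L. Here a(u, u) = ∫(u')² + (3)·∫u².
Here c = 3 ≥ 1, so a(u,u) = ∫(u')² + c∫u² ≥ ∫(u')² + ∫u² = ||u||_{H^1}², i.e. α = 1 works. No larger α is possible: a(u,u) ≥ α||u||_{H^1}² means (1−α)∫(u')² ≥ (α−c)∫u², and for the modes u_n = sin(nπ(x−x₀)/L) (x₀ the left endpoint) one has ∫u_n²/∫(u_n')² = (L/(nπ))² → 0, so a(u_n,u_n)/||u_n||_{H^1}² → 1. Hence the optimal constant is α = 1.
Therefore α = 1.


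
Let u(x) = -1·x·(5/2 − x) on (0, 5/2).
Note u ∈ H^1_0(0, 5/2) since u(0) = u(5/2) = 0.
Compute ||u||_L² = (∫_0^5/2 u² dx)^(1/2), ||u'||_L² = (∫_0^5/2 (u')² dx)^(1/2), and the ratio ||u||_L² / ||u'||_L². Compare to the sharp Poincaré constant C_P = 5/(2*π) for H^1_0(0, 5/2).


||u||_L² / ||u'||_L² = sqrt(10)/4 < C_P = 5/(2*π).

u(x) = -1·x·(5/2 − x), so u'(x) = 2*x - 5/2.
u(x) = -1·x·(5/2 − x) vanishes at x = 0 and x = 5/2, so u ∈ H^1_0(0, 5/2). Differentiate via the product rule and integrate the resulting polynomials term by term.
  ∫_0^5/2 u² dx = ∫_0^5/2 (x^4 - 5*x^3 + 25*x^2/4) dx. Term by term:
    ∫_0^5/2 x^4 dx = 625/32;  ∫_0^5/2 -5*x^3 dx = -3125/64;  ∫_0^5/2 25*x^2/4 dx = 3125/96.
  Sum: 625/32 − 3125/64 + 3125/96 = 625/192.
  ∫_0^5/2 (u')² dx = ∫_0^5/2 (4*x^2 - 10*x + 25/4) dx. Term by term:
    ∫_0^5/2 4*x^2 dx = 125/6;  ∫_0^5/2 -10*x dx = -125/4;  ∫_0^5/2 25/4 dx = 125/8.
  Sum: 125/6 − 125/4 + 125/8 = 125/24.
∫_0^5/2 u² dx = 625/192, so ||u||_L² = 25*sqrt(3)/24.
∫_0^5/2 (u')² dx = 125/24, so ||u'||_L² = 5*sqrt(30)/12.
Ratio ||u||_L² / ||u'||_L² = sqrt(10)/4.
Sharp Poincaré constant on H^1_0(0, 5/2) is C_P = L/π = 5/(2*π), achieved by sin(2*π/5·x).
A polynomial bump cannot attain the sharp Poincaré constant (only the first sine eigenfunction does), so the ratio is strictly less than C_P, consistent with ||u||_L² ≤ C_P ||u'||_L².


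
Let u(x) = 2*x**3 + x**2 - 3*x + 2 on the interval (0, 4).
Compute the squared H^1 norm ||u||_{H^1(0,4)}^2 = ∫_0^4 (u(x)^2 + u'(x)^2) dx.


||u||_{H^1}^2 = 384964/21

The H^1 norm (squared) on an interval (0, L) is
  ||u||_{H^1}^2 = ∫_0^L u(x)^2 dx + ∫_0^L u'(x)^2 dx.
Compute u'(x) = 6*x**2 + 2*x - 3.
Then u(x)^2 = 4*x**6 + 4*x**5 - 11*x**4 + 2*x**3 + 13*x**2 - 12*x + 4 and u'(x)^2 = 36*x**4 + 24*x**3 - 32*x**2 - 12*x + 9.
Integrate each monomial from 0 to 4 using ∫_0^4 c·x^n dx = c·4^(n+1)/(n+1):
  ∫_0^4 u(x)^2 dx = ∫_0^4 (4*x^6 + 4*x^5 - 11*x^4 + 2*x^3 + 13*x^2 - 12*x + 4) dx. Term by term:
    ∫_0^4 4*x^6 dx = 65536/7;  ∫_0^4 4*x^5 dx = 8192/3;  ∫_0^4 -11*x^4 dx = -11264/5;
    ∫_0^4 2*x^3 dx = 128;  ∫_0^4 13*x^2 dx = 832/3;  ∫_0^4 -12*x dx = -96;
    ∫_0^4 4 dx = 16.
  Sum: 65536/7 + 8192/3 − 11264/5 + 128 + 832/3 − 96 + 16 = 355792/35.
  ∫_0^4 u'(x)^2 dx = ∫_0^4 (36*x^4 + 24*x^3 - 32*x^2 - 12*x + 9) dx. Term by term:
    ∫_0^4 36*x^4 dx = 36864/5;  ∫_0^4 24*x^3 dx = 1536;  ∫_0^4 -32*x^2 dx = -2048/3;
    ∫_0^4 -12*x dx = -96;  ∫_0^4 9 dx = 36.
  Sum: 36864/5 + 1536 − 2048/3 − 96 + 36 = 122492/15.
Adding: ||u||_{H^1}^2 = 355792/35 + 122492/15 = 384964/21.


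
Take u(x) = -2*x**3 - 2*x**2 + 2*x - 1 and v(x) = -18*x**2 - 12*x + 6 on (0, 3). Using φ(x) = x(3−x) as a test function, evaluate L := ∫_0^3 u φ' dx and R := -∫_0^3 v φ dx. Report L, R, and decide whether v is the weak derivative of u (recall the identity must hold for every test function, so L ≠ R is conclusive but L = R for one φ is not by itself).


LHS = 909/10, RHS = 2727/10. No, v is not the weak derivative of u.

u(x) = -2*x**3 - 2*x**2 + 2*x - 1, classical derivative u'(x) = -6*x**2 - 4*x + 2.
φ(x) = x(3−x), so φ'(x) = 3 - 2*x.
Note φ(0) = φ(3) = 0, so the boundary term u·φ vanishes.
LHS = ∫_0^3 u(x) φ'(x) dx = ∫_0^3 (4*x^4 - 2*x^3 - 10*x^2 + 8*x - 3) dx. Term by term:
  ∫_0^3 4*x^4 dx = 972/5;  ∫_0^3 -2*x^3 dx = -81/2;  ∫_0^3 -10*x^2 dx = -90;
  ∫_0^3 8*x dx = 36;  ∫_0^3 -3 dx = -9.
Sum: 972/5 − 81/2 − 90 + 36 − 9 = 909/10.
So LHS = 909/10.
∫_0^3 v(x) φ(x) dx = ∫_0^3 (18*x^4 - 42*x^3 - 42*x^2 + 18*x) dx. Term by term:
  ∫_0^3 18*x^4 dx = 4374/5;  ∫_0^3 -42*x^3 dx = -1701/2;  ∫_0^3 -42*x^2 dx = -378;
  ∫_0^3 18*x dx = 81.
Sum: 4374/5 − 1701/2 − 378 + 81 = -2727/10.
So RHS = -∫_0^3 v(x) φ(x) dx = 2727/10.
LHS − RHS = -909/5 ≠ 0, so the identity fails.
(For a valid weak derivative the identity must hold for EVERY test function, in particular this one. The failure shows v is NOT the weak derivative of u.)
Correct weak derivative would be u'(x) = -6*x**2 - 4*x + 2.


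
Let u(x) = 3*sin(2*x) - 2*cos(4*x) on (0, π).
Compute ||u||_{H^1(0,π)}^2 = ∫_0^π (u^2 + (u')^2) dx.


||u||_{H^1(0,π)}^2 = 113*π/2

u'(x) = 8*sin(4*x) + 6*cos(2*x).
Expand u² and (u')² and integrate term by term on (0, π), using: for integers n ≥ 1, ∫_0^π sin²(nx) dx = ∫_0^π cos²(nx) dx = π/2; for n ≠ n', ∫_0^π sin(nx)sin(n'x) dx = ∫_0^π cos(nx)cos(n'x) dx = 0; and by product-to-sum, ∫_0^π sin(nx)cos(n'x) dx = ½∫_0^π [sin((n+n')x) + sin((n−n')x)] dx, which is 0 when n+n' is even and 2n/(n²−n'²) when n+n' is odd (it need not vanish on (0, π)).
  u² squared terms: (-2)²·∫cos(4x)² dx = 4·π/2 = 2*π;  (3)²·∫sin(2x)² dx = 9·π/2 = 9*π/2.
  u² cross terms: 2·(-2)·(3)·∫cos(4x)·sin(2x) dx = -12·(0) = 0.
  So ∫_0^π u² dx = 2*π + 9*π/2 + 0 = 13*π/2.
  (u')² squared terms: (6)²·∫cos(2x)² dx = 36·π/2 = 18*π;  (8)²·∫sin(4x)² dx = 64·π/2 = 32*π.
  (u')² cross terms: 2·(6)·(8)·∫cos(2x)·sin(4x) dx = 96·(0) = 0.
  So ∫_0^π (u')² dx = 18*π + 32*π + 0 = 50*π.
||u||_{H^1}^2 = (13*π/2) + (50*π) = 113*π/2.


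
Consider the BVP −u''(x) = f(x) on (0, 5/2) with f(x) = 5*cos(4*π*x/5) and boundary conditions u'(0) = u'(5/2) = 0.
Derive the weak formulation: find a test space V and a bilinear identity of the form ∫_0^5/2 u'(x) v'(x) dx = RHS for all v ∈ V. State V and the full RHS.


V = H^1(0, 5/2) (no boundary constraint on v; u is determined up to an additive constant); weak form: ∫_0^5/2 u'v' dx = ∫_0^5/2 (5*cos(4*π*x/5)) v dx for all v ∈ V.

Multiply both sides by a test function v and integrate from 0 to 5/2:
  ∫_0^5/2 −u''(x) v(x) dx = ∫_0^5/2 f(x) v(x) dx.
Integrate the LHS by parts once:
  ∫_0^5/2 −u'' v dx = −[u'(x) v(x)]_0^5/2 + ∫_0^5/2 u'(x) v'(x) dx.
Thus ∫_0^5/2 u'(x) v'(x) dx = ∫_0^5/2 f(x) v(x) dx + [u'(x) v(x)]_0^5/2.
Choose V so that boundary terms are either known or forced to vanish.
u has homogeneous Neumann: u'(0) = u'(5/2) = 0. So [u' v]_0^5/2 = 0·v(5/2) − 0·v(0) = 0 for any v; take V = H^1(0, 5/2).
Weak formulation: find u (satisfying any essential BC) such that ∫_0^5/2 u'(x) v'(x) dx = ∫_0^5/2 f v dx for all v ∈ V (homogeneous Neumann, so boundary terms vanish).
Substituting f(x) = 5*cos(4*π*x/5), the right-hand side is ∫_0^5/2 (5*cos(4*π*x/5)) v dx.
Compatibility check (pure Neumann): taking v ≡ 1 ∈ V gives 0 = ∫_0^5/2 f dx + (0) − (0), i.e. ∫_0^5/2 f dx must equal u'(0) − u'(5/2) = 0. Indeed ∫_0^5/2 (5*cos(4*π*x/5)) dx = 0, so the data are compatible. The solution is then unique only up to an additive constant (fix it e.g. by requiring ∫_0^5/2 u dx = 0).
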